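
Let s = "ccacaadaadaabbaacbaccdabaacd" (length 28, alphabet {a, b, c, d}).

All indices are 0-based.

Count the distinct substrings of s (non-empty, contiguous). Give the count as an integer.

357

rank→(start, suffix):
  0 → (10, 'aabbaacbaccdabaacd')
  1 → (14, 'aacbaccdabaacd')
  2 → (24, 'aacd')
  3 → (7, 'aadaabbaacbaccdabaacd')
  4 → (4, 'aadaadaabbaacbaccdabaacd')
  5 → (22, 'abaacd')
  6 → (11, 'abbaacbaccdabaacd')
  7 → (2, 'acaadaadaabbaacbaccdabaacd')
  8 → (15, 'acbaccdabaacd')
  9 → (18, 'accdabaacd')
  10 → (25, 'acd')
  11 → (8, 'adaabbaacbaccdabaacd')
  12 → (5, 'adaadaabbaacbaccdabaacd')
  13 → (13, 'baacbaccdabaacd')
  14 → (23, 'baacd')
  15 → (17, 'baccdabaacd')
  16 → (12, 'bbaacbaccdabaacd')
  17 → (3, 'caadaadaabbaacbaccdabaacd')
  18 → (1, 'cacaadaadaabbaacbaccdabaacd')
  19 → (16, 'cbaccdabaacd')
  20 → (0, 'ccacaadaadaabbaacbaccdabaacd')
  21 → (19, 'ccdabaacd')
  22 → (26, 'cd')
  23 → (20, 'cdabaacd')
  24 → (27, 'd')
  25 → (9, 'daabbaacbaccdabaacd')
  26 → (6, 'daadaabbaacbaccdabaacd')
  27 → (21, 'dabaacd')

SA = [10, 14, 24, 7, 4, 22, 11, 2, 15, 18, 25, 8, 5, 13, 23, 17, 12, 3, 1, 16, 0, 19, 26, 20, 27, 9, 6, 21]
[i] adj suffixes → lcp
  [1] 10/14 → 2 ('aa')
  [2] 14/24 → 3 ('aac')
  [3] 24/7 → 2 ('aa')
  [4] 7/4 → 5 ('aadaa')
  [5] 4/22 → 1 ('a')
  [6] 22/11 → 2 ('ab')
  [7] 11/2 → 1 ('a')
  [8] 2/15 → 2 ('ac')
  [9] 15/18 → 2 ('ac')
  [10] 18/25 → 2 ('ac')
  [11] 25/8 → 1 ('a')
  [12] 8/5 → 4 ('adaa')
  [13] 5/13 → 0 ('')
  [14] 13/23 → 4 ('baac')
  [15] 23/17 → 2 ('ba')
  [16] 17/12 → 1 ('b')
  [17] 12/3 → 0 ('')
  [18] 3/1 → 2 ('ca')
  [19] 1/16 → 1 ('c')
  [20] 16/0 → 1 ('c')
  [21] 0/19 → 2 ('cc')
  [22] 19/26 → 1 ('c')
  [23] 26/20 → 2 ('cd')
  [24] 20/27 → 0 ('')
  [25] 27/9 → 1 ('d')
  [26] 9/6 → 3 ('daa')
  [27] 6/21 → 2 ('da')

n(n+1)/2 = 28·29/2 = 406
Σ LCP = 0 + 2 + 3 + 2 + 5 + 1 + 2 + 1 + 2 + 2 + 2 + 1 + 4 + 0 + 4 + 2 + 1 + 0 + 2 + 1 + 1 + 2 + 1 + 2 + 0 + 1 + 3 + 2 = 49
distinct = 406 − 49 = 357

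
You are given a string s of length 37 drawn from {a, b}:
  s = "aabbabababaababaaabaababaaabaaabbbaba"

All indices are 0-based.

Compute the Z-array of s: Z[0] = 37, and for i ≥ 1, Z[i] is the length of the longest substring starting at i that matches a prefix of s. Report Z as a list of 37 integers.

[37, 1, 0, 0, 1, 0, 1, 0, 1, 0, 3, 1, 0, 1, 0, 2, 3, 1, 0, 3, 1, 0, 1, 0, 2, 3, 1, 0, 2, 4, 1, 0, 0, 0, 1, 0, 1]

Z[0]=37
i=1: i≥r, start 0; Z[1]=1 scan→box=[1,2)
i=2: i≥r, start 0; Z[2]=0
i=3: i≥r, start 0; Z[3]=0
i=4: i≥r, start 0; Z[4]=1 scan→box=[4,5)
i=5: i≥r, start 0; Z[5]=0
i=6: i≥r, start 0; Z[6]=1 scan→box=[6,7)
i=7: i≥r, start 0; Z[7]=0
i=8: i≥r, start 0; Z[8]=1 scan→box=[8,9)
i=9: i≥r, start 0; Z[9]=0
i=10: i≥r, start 0; Z[10]=3 scan→box=[10,13)
i=11: min(r-i=2, Z[1]=1)=1; Z[11]=1
i=12: min(r-i=1, Z[2]=0)=0; Z[12]=0
i=13: i≥r, start 0; Z[13]=1 scan→box=[13,14)
i=14: i≥r, start 0; Z[14]=0
i=15: i≥r, start 0; Z[15]=2 scan→box=[15,17)
i=16: min(r-i=1, Z[1]=1)=1; Z[16]=3 scan→box=[16,19)
i=17: min(r-i=2, Z[1]=1)=1; Z[17]=1
i=18: min(r-i=1, Z[2]=0)=0; Z[18]=0
i=19: i≥r, start 0; Z[19]=3 scan→box=[19,22)
i=20: min(r-i=2, Z[1]=1)=1; Z[20]=1
i=21: min(r-i=1, Z[2]=0)=0; Z[21]=0
i=22: i≥r, start 0; Z[22]=1 scan→box=[22,23)
i=23: i≥r, start 0; Z[23]=0
i=24: i≥r, start 0; Z[24]=2 scan→box=[24,26)
i=25: min(r-i=1, Z[1]=1)=1; Z[25]=3 scan→box=[25,28)
i=26: min(r-i=2, Z[1]=1)=1; Z[26]=1
i=27: min(r-i=1, Z[2]=0)=0; Z[27]=0
i=28: i≥r, start 0; Z[28]=2 scan→box=[28,30)
i=29: min(r-i=1, Z[1]=1)=1; Z[29]=4 scan→box=[29,33)
i=30: min(r-i=3, Z[1]=1)=1; Z[30]=1
i=31: min(r-i=2, Z[2]=0)=0; Z[31]=0
i=32: min(r-i=1, Z[3]=0)=0; Z[32]=0
i=33: i≥r, start 0; Z[33]=0
i=34: i≥r, start 0; Z[34]=1 scan→box=[34,35)
i=35: i≥r, start 0; Z[35]=0
i=36: i≥r, start 0; Z[36]=1 scan→box=[36,37)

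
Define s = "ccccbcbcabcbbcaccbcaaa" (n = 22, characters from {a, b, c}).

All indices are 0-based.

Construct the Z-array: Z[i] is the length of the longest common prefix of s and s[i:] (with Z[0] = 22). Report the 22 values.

Z[0]=22
i=1: outside box; Z[1]=3 scan→box=[1,4)
i=2: min(r-i=2, Z[1]=3)=2; Z[2]=2
i=3: min(r-i=1, Z[2]=2)=1; Z[3]=1
i=4: outside box; Z[4]=0
i=5: outside box; Z[5]=1 scan→box=[5,6)
i=6: outside box; Z[6]=0
i=7: outside box; Z[7]=1 scan→box=[7,8)
i=8: outside box; Z[8]=0
i=9: outside box; Z[9]=0
i=10: outside box; Z[10]=1 scan→box=[10,11)
i=11: outside box; Z[11]=0
i=12: outside box; Z[12]=0
i=13: outside box; Z[13]=1 scan→box=[13,14)
i=14: outside box; Z[14]=0
i=15: outside box; Z[15]=2 scan→box=[15,17)
i=16: min(r-i=1, Z[1]=3)=1; Z[16]=1
i=17: outside box; Z[17]=0
i=18: outside box; Z[18]=1 scan→box=[18,19)
i=19: outside box; Z[19]=0
i=20: outside box; Z[20]=0
i=21: outside box; Z[21]=0

[22, 3, 2, 1, 0, 1, 0, 1, 0, 0, 1, 0, 0, 1, 0, 2, 1, 0, 1, 0, 0, 0]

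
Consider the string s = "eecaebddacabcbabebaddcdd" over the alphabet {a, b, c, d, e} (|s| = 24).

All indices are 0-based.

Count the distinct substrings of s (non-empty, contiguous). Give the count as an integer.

275

rank→(start, suffix):
  0 → (10, 'abcbabebaddcdd')
  1 → (14, 'abebaddcdd')
  2 → (8, 'acabcbabebaddcdd')
  3 → (18, 'addcdd')
  4 → (3, 'aebddacabcbabebaddcdd')
  5 → (13, 'babebaddcdd')
  6 → (17, 'baddcdd')
  7 → (11, 'bcbabebaddcdd')
  8 → (5, 'bddacabcbabebaddcdd')
  9 → (15, 'bebaddcdd')
  10 → (9, 'cabcbabebaddcdd')
  11 → (2, 'caebddacabcbabebaddcdd')
  12 → (12, 'cbabebaddcdd')
  13 → (21, 'cdd')
  14 → (23, 'd')
  15 → (7, 'dacabcbabebaddcdd')
  16 → (20, 'dcdd')
  17 → (22, 'dd')
  18 → (6, 'ddacabcbabebaddcdd')
  19 → (19, 'ddcdd')
  20 → (16, 'ebaddcdd')
  21 → (4, 'ebddacabcbabebaddcdd')
  22 → (1, 'ecaebddacabcbabebaddcdd')
  23 → (0, 'eecaebddacabcbabebaddcdd')

SA = [10, 14, 8, 18, 3, 13, 17, 11, 5, 15, 9, 2, 12, 21, 23, 7, 20, 22, 6, 19, 16, 4, 1, 0]
i: (SA[i-1],SA[i]) lcp shared
  1: (10,14) 2 'ab'
  2: (14,8) 1 'a'
  3: (8,18) 1 'a'
  4: (18,3) 1 'a'
  5: (3,13) 0 ''
  6: (13,17) 2 'ba'
  7: (17,11) 1 'b'
  8: (11,5) 1 'b'
  9: (5,15) 1 'b'
  10: (15,9) 0 ''
  11: (9,2) 2 'ca'
  12: (2,12) 1 'c'
  13: (12,21) 1 'c'
  14: (21,23) 0 ''
  15: (23,7) 1 'd'
  16: (7,20) 1 'd'
  17: (20,22) 1 'd'
  18: (22,6) 2 'dd'
  19: (6,19) 2 'dd'
  20: (19,16) 0 ''
  21: (16,4) 2 'eb'
  22: (4,1) 1 'e'
  23: (1,0) 1 'e'

n(n+1)/2 = 24·25/2 = 300
Σ LCP = 0 + 2 + 1 + 1 + 1 + 0 + 2 + 1 + 1 + 1 + 0 + 2 + 1 + 1 + 0 + 1 + 1 + 1 + 2 + 2 + 0 + 2 + 1 + 1 = 25
distinct = 300 − 25 = 275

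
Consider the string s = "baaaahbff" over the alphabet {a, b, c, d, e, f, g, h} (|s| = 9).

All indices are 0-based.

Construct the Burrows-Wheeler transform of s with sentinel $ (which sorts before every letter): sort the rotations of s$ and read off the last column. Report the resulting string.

fbaaa$hfba

rank  rotation    last
    0  $baaaahbff  f
    1  aaaahbff$b  b
    2  aaahbff$ba  a
    3  aahbff$baa  a
    4  ahbff$baaa  a
    5  baaaahbff$  $
    6  bff$baaaah  h
    7  f$baaaahbf  f
    8  ff$baaaahb  b
    9  hbff$baaaa  a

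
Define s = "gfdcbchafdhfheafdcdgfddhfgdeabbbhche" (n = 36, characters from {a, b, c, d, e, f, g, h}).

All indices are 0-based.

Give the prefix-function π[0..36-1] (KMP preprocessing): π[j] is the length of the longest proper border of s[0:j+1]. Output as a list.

π[0] = 0
j=1 s[j]='f': π[1]=0 (border '')
j=2 s[j]='d': π[2]=0 (border '')
j=3 s[j]='c': π[3]=0 (border '')
j=4 s[j]='b': π[4]=0 (border '')
j=5 s[j]='c': π[5]=0 (border '')
j=6 s[j]='h': π[6]=0 (border '')
j=7 s[j]='a': π[7]=0 (border '')
j=8 s[j]='f': π[8]=0 (border '')
j=9 s[j]='d': π[9]=0 (border '')
j=10 s[j]='h': π[10]=0 (border '')
j=11 s[j]='f': π[11]=0 (border '')
j=12 s[j]='h': π[12]=0 (border '')
j=13 s[j]='e': π[13]=0 (border '')
j=14 s[j]='a': π[14]=0 (border '')
j=15 s[j]='f': π[15]=0 (border '')
j=16 s[j]='d': π[16]=0 (border '')
j=17 s[j]='c': π[17]=0 (border '')
j=18 s[j]='d': π[18]=0 (border '')
j=19 s[j]='g': π[19]=1 (border 'g')
j=20 s[j]='f': π[20]=2 (border 'gf')
j=21 s[j]='d': π[21]=3 (border 'gfd')
j=22 s[j]='d': k: 3→0; π[22]=0 (border '')
j=23 s[j]='h': π[23]=0 (border '')
j=24 s[j]='f': π[24]=0 (border '')
j=25 s[j]='g': π[25]=1 (border 'g')
j=26 s[j]='d': k: 1→0; π[26]=0 (border '')
j=27 s[j]='e': π[27]=0 (border '')
j=28 s[j]='a': π[28]=0 (border '')
j=29 s[j]='b': π[29]=0 (border '')
j=30 s[j]='b': π[30]=0 (border '')
j=31 s[j]='b': π[31]=0 (border '')
j=32 s[j]='h': π[32]=0 (border '')
j=33 s[j]='c': π[33]=0 (border '')
j=34 s[j]='h': π[34]=0 (border '')
j=35 s[j]='e': π[35]=0 (border '')

[0, 0, 0, 0, 0, 0, 0, 0, 0, 0, 0, 0, 0, 0, 0, 0, 0, 0, 0, 1, 2, 3, 0, 0, 0, 1, 0, 0, 0, 0, 0, 0, 0, 0, 0, 0]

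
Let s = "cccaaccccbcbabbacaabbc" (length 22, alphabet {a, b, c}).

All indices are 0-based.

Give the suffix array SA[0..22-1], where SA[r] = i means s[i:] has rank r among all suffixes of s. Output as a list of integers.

[17, 3, 12, 18, 15, 4, 11, 14, 13, 19, 20, 9, 21, 16, 2, 10, 8, 1, 7, 0, 6, 5]

rank→(start, suffix):
  0 → (17, 'aabbc')
  1 → (3, 'aaccccbcbabbacaabbc')
  2 → (12, 'abbacaabbc')
  3 → (18, 'abbc')
  4 → (15, 'acaabbc')
  5 → (4, 'accccbcbabbacaabbc')
  6 → (11, 'babbacaabbc')
  7 → (14, 'bacaabbc')
  8 → (13, 'bbacaabbc')
  9 → (19, 'bbc')
  10 → (20, 'bc')
  11 → (9, 'bcbabbacaabbc')
  12 → (21, 'c')
  13 → (16, 'caabbc')
  14 → (2, 'caaccccbcbabbacaabbc')
  15 → (10, 'cbabbacaabbc')
  16 → (8, 'cbcbabbacaabbc')
  17 → (1, 'ccaaccccbcbabbacaabbc')
  18 → (7, 'ccbcbabbacaabbc')
  19 → (0, 'cccaaccccbcbabbacaabbc')
  20 → (6, 'cccbcbabbacaabbc')
  21 → (5, 'ccccbcbabbacaabbc')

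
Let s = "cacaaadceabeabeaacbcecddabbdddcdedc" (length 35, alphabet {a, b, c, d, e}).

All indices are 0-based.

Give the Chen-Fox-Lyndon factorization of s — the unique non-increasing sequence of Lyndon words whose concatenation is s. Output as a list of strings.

["c", "ac", "aaadceabeabeaacbcecddabbdddcdedc"]

emit factor 1: 'c' (i=0, period=1)
emit factor 2: 'ac' (i=1, period=2)
emit factor 3: 'aaadceabeabeaacbcecddabbdddcdedc' (i=3, period=32)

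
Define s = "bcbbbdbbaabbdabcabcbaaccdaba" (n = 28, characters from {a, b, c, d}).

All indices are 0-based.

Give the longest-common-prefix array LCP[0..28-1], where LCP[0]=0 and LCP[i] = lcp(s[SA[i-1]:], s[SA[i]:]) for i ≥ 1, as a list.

[0, 1, 2, 1, 2, 2, 3, 1, 0, 2, 3, 1, 2, 2, 3, 1, 2, 3, 1, 2, 0, 1, 2, 1, 1, 0, 3, 1]

rank | idx | suffix
   0 |  27 | a
   1 |   8 | aabbdabcabcbaaccdaba
   2 |  20 | aaccdaba
   3 |  25 | aba
   4 |   9 | abbdabcabcbaaccdaba
   5 |  13 | abcabcbaaccdaba
   6 |  16 | abcbaaccdaba
   7 |  21 | accdaba
   8 |  26 | ba
   9 |   7 | baabbdabcabcbaaccdaba
  10 |  19 | baaccdaba
  11 |   6 | bbaabbdabcabcbaaccdaba
  12 |   2 | bbbdbbaabbdabcabcbaaccdaba
  13 |  10 | bbdabcabcbaaccdaba
  14 |   3 | bbdbbaabbdabcabcbaaccdaba
  15 |  14 | bcabcbaaccdaba
  16 |  17 | bcbaaccdaba
  17 |   0 | bcbbbdbbaabbdabcabcbaaccdaba
  18 |  11 | bdabcabcbaaccdaba
  19 |   4 | bdbbaabbdabcabcbaaccdaba
  20 |  15 | cabcbaaccdaba
  21 |  18 | cbaaccdaba
  22 |   1 | cbbbdbbaabbdabcabcbaaccdaba
  23 |  22 | ccdaba
  24 |  23 | cdaba
  25 |  24 | daba
  26 |  12 | dabcabcbaaccdaba
  27 |   5 | dbbaabbdabcabcbaaccdaba

SA = [27, 8, 20, 25, 9, 13, 16, 21, 26, 7, 19, 6, 2, 10, 3, 14, 17, 0, 11, 4, 15, 18, 1, 22, 23, 24, 12, 5]
[i] adj suffixes → lcp
  [1] 27/8 → 1 ('a')
  [2] 8/20 → 2 ('aa')
  [3] 20/25 → 1 ('a')
  [4] 25/9 → 2 ('ab')
  [5] 9/13 → 2 ('ab')
  [6] 13/16 → 3 ('abc')
  [7] 16/21 → 1 ('a')
  [8] 21/26 → 0 ('')
  [9] 26/7 → 2 ('ba')
  [10] 7/19 → 3 ('baa')
  [11] 19/6 → 1 ('b')
  [12] 6/2 → 2 ('bb')
  [13] 2/10 → 2 ('bb')
  [14] 10/3 → 3 ('bbd')
  [15] 3/14 → 1 ('b')
  [16] 14/17 → 2 ('bc')
  [17] 17/0 → 3 ('bcb')
  [18] 0/11 → 1 ('b')
  [19] 11/4 → 2 ('bd')
  [20] 4/15 → 0 ('')
  [21] 15/18 → 1 ('c')
  [22] 18/1 → 2 ('cb')
  [23] 1/22 → 1 ('c')
  [24] 22/23 → 1 ('c')
  [25] 23/24 → 0 ('')
  [26] 24/12 → 3 ('dab')
  [27] 12/5 → 1 ('d')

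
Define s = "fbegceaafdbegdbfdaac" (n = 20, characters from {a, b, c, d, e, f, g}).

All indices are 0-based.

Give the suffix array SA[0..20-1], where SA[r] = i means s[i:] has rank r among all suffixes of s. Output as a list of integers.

[17, 6, 18, 7, 1, 10, 14, 19, 4, 16, 9, 13, 5, 2, 11, 0, 15, 8, 3, 12]

rank | idx | suffix
   0 |  17 | aac
   1 |   6 | aafdbegdbfdaac
   2 |  18 | ac
   3 |   7 | afdbegdbfdaac
   4 |   1 | begceaafdbegdbfdaac
   5 |  10 | begdbfdaac
   6 |  14 | bfdaac
   7 |  19 | c
   8 |   4 | ceaafdbegdbfdaac
   9 |  16 | daac
  10 |   9 | dbegdbfdaac
  11 |  13 | dbfdaac
  12 |   5 | eaafdbegdbfdaac
  13 |   2 | egceaafdbegdbfdaac
  14 |  11 | egdbfdaac
  15 |   0 | fbegceaafdbegdbfdaac
  16 |  15 | fdaac
  17 |   8 | fdbegdbfdaac
  18 |   3 | gceaafdbegdbfdaac
  19 |  12 | gdbfdaac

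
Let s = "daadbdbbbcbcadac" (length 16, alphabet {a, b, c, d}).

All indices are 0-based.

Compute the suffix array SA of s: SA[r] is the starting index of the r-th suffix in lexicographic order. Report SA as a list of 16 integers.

rank→(start, suffix):
  0 → (1, 'aadbdbbbcbcadac')
  1 → (14, 'ac')
  2 → (12, 'adac')
  3 → (2, 'adbdbbbcbcadac')
  4 → (6, 'bbbcbcadac')
  5 → (7, 'bbcbcadac')
  6 → (10, 'bcadac')
  7 → (8, 'bcbcadac')
  8 → (4, 'bdbbbcbcadac')
  9 → (15, 'c')
  10 → (11, 'cadac')
  11 → (9, 'cbcadac')
  12 → (0, 'daadbdbbbcbcadac')
  13 → (13, 'dac')
  14 → (5, 'dbbbcbcadac')
  15 → (3, 'dbdbbbcbcadac')

[1, 14, 12, 2, 6, 7, 10, 8, 4, 15, 11, 9, 0, 13, 5, 3]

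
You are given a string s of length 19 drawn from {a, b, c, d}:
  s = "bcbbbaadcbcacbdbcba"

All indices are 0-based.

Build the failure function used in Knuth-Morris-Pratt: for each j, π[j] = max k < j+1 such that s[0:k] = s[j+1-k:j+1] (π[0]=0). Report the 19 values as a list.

[0, 0, 1, 1, 1, 0, 0, 0, 0, 1, 2, 0, 0, 1, 0, 1, 2, 3, 0]

π[0] = 0
j=1 s[j]='c': π[1]=0 (border '')
j=2 s[j]='b': π[2]=1 (border 'b')
j=3 s[j]='b': k: 1→0; π[3]=1 (border 'b')
j=4 s[j]='b': k: 1→0; π[4]=1 (border 'b')
j=5 s[j]='a': k: 1→0; π[5]=0 (border '')
j=6 s[j]='a': π[6]=0 (border '')
j=7 s[j]='d': π[7]=0 (border '')
j=8 s[j]='c': π[8]=0 (border '')
j=9 s[j]='b': π[9]=1 (border 'b')
j=10 s[j]='c': π[10]=2 (border 'bc')
j=11 s[j]='a': k: 2→0; π[11]=0 (border '')
j=12 s[j]='c': π[12]=0 (border '')
j=13 s[j]='b': π[13]=1 (border 'b')
j=14 s[j]='d': k: 1→0; π[14]=0 (border '')
j=15 s[j]='b': π[15]=1 (border 'b')
j=16 s[j]='c': π[16]=2 (border 'bc')
j=17 s[j]='b': π[17]=3 (border 'bcb')
j=18 s[j]='a': k: 3→1→0; π[18]=0 (border '')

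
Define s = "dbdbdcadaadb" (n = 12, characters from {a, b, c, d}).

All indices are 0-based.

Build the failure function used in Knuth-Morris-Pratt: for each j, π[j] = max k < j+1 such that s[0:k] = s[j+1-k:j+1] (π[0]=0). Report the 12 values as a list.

[0, 0, 1, 2, 3, 0, 0, 1, 0, 0, 1, 2]

π[0] = 0
j=1 s[j]='b': π[1]=0 (border '')
j=2 s[j]='d': π[2]=1 (border 'd')
j=3 s[j]='b': π[3]=2 (border 'db')
j=4 s[j]='d': π[4]=3 (border 'dbd')
j=5 s[j]='c': k: 3→1→0; π[5]=0 (border '')
j=6 s[j]='a': π[6]=0 (border '')
j=7 s[j]='d': π[7]=1 (border 'd')
j=8 s[j]='a': k: 1→0; π[8]=0 (border '')
j=9 s[j]='a': π[9]=0 (border '')
j=10 s[j]='d': π[10]=1 (border 'd')
j=11 s[j]='b': π[11]=2 (border 'db')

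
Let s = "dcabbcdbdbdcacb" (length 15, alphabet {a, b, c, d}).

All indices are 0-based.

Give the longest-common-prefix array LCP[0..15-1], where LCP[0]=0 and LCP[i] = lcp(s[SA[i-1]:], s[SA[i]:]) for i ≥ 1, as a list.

[0, 1, 0, 1, 1, 1, 2, 0, 2, 1, 1, 0, 3, 1, 3]

rank→(start, suffix):
  0 → (2, 'abbcdbdbdcacb')
  1 → (12, 'acb')
  2 → (14, 'b')
  3 → (3, 'bbcdbdbdcacb')
  4 → (4, 'bcdbdbdcacb')
  5 → (7, 'bdbdcacb')
  6 → (9, 'bdcacb')
  7 → (1, 'cabbcdbdbdcacb')
  8 → (11, 'cacb')
  9 → (13, 'cb')
  10 → (5, 'cdbdbdcacb')
  11 → (6, 'dbdbdcacb')
  12 → (8, 'dbdcacb')
  13 → (0, 'dcabbcdbdbdcacb')
  14 → (10, 'dcacb')

SA = [2, 12, 14, 3, 4, 7, 9, 1, 11, 13, 5, 6, 8, 0, 10]
i: (SA[i-1],SA[i]) lcp shared
  1: (2,12) 1 'a'
  2: (12,14) 0 ''
  3: (14,3) 1 'b'
  4: (3,4) 1 'b'
  5: (4,7) 1 'b'
  6: (7,9) 2 'bd'
  7: (9,1) 0 ''
  8: (1,11) 2 'ca'
  9: (11,13) 1 'c'
  10: (13,5) 1 'c'
  11: (5,6) 0 ''
  12: (6,8) 3 'dbd'
  13: (8,0) 1 'd'
  14: (0,10) 3 'dca'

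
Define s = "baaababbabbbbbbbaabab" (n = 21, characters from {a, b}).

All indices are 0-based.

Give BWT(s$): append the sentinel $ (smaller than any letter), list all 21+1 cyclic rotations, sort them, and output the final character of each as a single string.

rank  rotation                last
    0  $baaababbabbbbbbbaabab  b
    1  aaababbabbbbbbbaabab$b  b
    2  aabab$baaababbabbbbbbb  b
    3  aababbabbbbbbbaabab$ba  a
    4  ab$baaababbabbbbbbbaab  b
    5  abab$baaababbabbbbbbba  a
    6  ababbabbbbbbbaabab$baa  a
    7  abbabbbbbbbaabab$baaab  b
    8  abbbbbbbaabab$baaababb  b
    9  b$baaababbabbbbbbbaaba  a
   10  baaababbabbbbbbbaabab$  $
   11  baabab$baaababbabbbbbb  b
   12  bab$baaababbabbbbbbbaa  a
   13  babbabbbbbbbaabab$baaa  a
   14  babbbbbbbaabab$baaabab  b
   15  bbaabab$baaababbabbbbb  b
   16  bbabbbbbbbaabab$baaaba  a
   17  bbbaabab$baaababbabbbb  b
   18  bbbbaabab$baaababbabbb  b
   19  bbbbbaabab$baaababbabb  b
   20  bbbbbbaabab$baaababbab  b
   21  bbbbbbbaabab$baaababba  a

bbbabaabba$baabbabbbba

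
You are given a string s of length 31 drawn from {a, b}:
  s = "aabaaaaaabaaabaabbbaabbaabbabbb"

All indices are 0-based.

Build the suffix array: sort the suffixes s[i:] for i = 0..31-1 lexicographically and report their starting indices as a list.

[3, 4, 5, 6, 10, 0, 7, 11, 19, 23, 14, 1, 8, 12, 20, 24, 27, 15, 30, 2, 9, 18, 22, 13, 26, 29, 17, 21, 25, 28, 16]

rank | idx | suffix
   0 |   3 | aaaaaabaaabaabbbaabbaabbabbb
   1 |   4 | aaaaabaaabaabbbaabbaabbabbb
   2 |   5 | aaaabaaabaabbbaabbaabbabbb
   3 |   6 | aaabaaabaabbbaabbaabbabbb
   4 |  10 | aaabaabbbaabbaabbabbb
   5 |   0 | aabaaaaaabaaabaabbbaabbaabbabbb
   6 |   7 | aabaaabaabbbaabbaabbabbb
   7 |  11 | aabaabbbaabbaabbabbb
   8 |  19 | aabbaabbabbb
   9 |  23 | aabbabbb
  10 |  14 | aabbbaabbaabbabbb
  11 |   1 | abaaaaaabaaabaabbbaabbaabbabbb
  12 |   8 | abaaabaabbbaabbaabbabbb
  13 |  12 | abaabbbaabbaabbabbb
  14 |  20 | abbaabbabbb
  15 |  24 | abbabbb
  16 |  27 | abbb
  17 |  15 | abbbaabbaabbabbb
  18 |  30 | b
  19 |   2 | baaaaaabaaabaabbbaabbaabbabbb
  20 |   9 | baaabaabbbaabbaabbabbb
  21 |  18 | baabbaabbabbb
  22 |  22 | baabbabbb
  23 |  13 | baabbbaabbaabbabbb
  24 |  26 | babbb
  25 |  29 | bb
  26 |  17 | bbaabbaabbabbb
  27 |  21 | bbaabbabbb
  28 |  25 | bbabbb
  29 |  28 | bbb
  30 |  16 | bbbaabbaabbabbb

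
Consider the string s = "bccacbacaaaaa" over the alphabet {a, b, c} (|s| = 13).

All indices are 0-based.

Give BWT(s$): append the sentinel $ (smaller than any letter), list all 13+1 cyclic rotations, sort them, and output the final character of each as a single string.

rank  rotation        last
    0  $bccacbacaaaaa  a
    1  a$bccacbacaaaa  a
    2  aa$bccacbacaaa  a
    3  aaa$bccacbacaa  a
    4  aaaa$bccacbaca  a
    5  aaaaa$bccacbac  c
    6  acaaaaa$bccacb  b
    7  acbacaaaaa$bcc  c
    8  bacaaaaa$bccac  c
    9  bccacbacaaaaa$  $
   10  caaaaa$bccacba  a
   11  cacbacaaaaa$bc  c
   12  cbacaaaaa$bcca  a
   13  ccacbacaaaaa$b  b

aaaaacbcc$acab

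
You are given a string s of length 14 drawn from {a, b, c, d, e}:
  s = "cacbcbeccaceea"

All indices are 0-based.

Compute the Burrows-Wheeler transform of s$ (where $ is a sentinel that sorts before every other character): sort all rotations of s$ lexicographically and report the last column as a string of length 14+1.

rank  rotation         last
    0  $cacbcbeccaceea  a
    1  a$cacbcbeccacee  e
    2  acbcbeccaceea$c  c
    3  aceea$cacbcbecc  c
    4  bcbeccaceea$cac  c
    5  beccaceea$cacbc  c
    6  cacbcbeccaceea$  $
    7  caceea$cacbcbec  c
    8  cbcbeccaceea$ca  a
    9  cbeccaceea$cacb  b
   10  ccaceea$cacbcbe  e
   11  ceea$cacbcbecca  a
   12  ea$cacbcbeccace  e
   13  eccaceea$cacbcb  b
   14  eea$cacbcbeccac  c

aecccc$cabeaebc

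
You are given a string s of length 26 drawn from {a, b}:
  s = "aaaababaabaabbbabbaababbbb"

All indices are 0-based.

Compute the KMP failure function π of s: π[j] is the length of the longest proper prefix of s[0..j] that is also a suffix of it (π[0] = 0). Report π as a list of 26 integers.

[0, 1, 2, 3, 0, 1, 0, 1, 2, 0, 1, 2, 0, 0, 0, 1, 0, 0, 1, 2, 0, 1, 0, 0, 0, 0]

π[0] = 0
j=1 s[j]='a': π[1]=1 (border 'a')
j=2 s[j]='a': π[2]=2 (border 'aa')
j=3 s[j]='a': π[3]=3 (border 'aaa')
j=4 s[j]='b': k: 3→2→1→0; π[4]=0 (border '')
j=5 s[j]='a': π[5]=1 (border 'a')
j=6 s[j]='b': k: 1→0; π[6]=0 (border '')
j=7 s[j]='a': π[7]=1 (border 'a')
j=8 s[j]='a': π[8]=2 (border 'aa')
j=9 s[j]='b': k: 2→1→0; π[9]=0 (border '')
j=10 s[j]='a': π[10]=1 (border 'a')
j=11 s[j]='a': π[11]=2 (border 'aa')
j=12 s[j]='b': k: 2→1→0; π[12]=0 (border '')
j=13 s[j]='b': π[13]=0 (border '')
j=14 s[j]='b': π[14]=0 (border '')
j=15 s[j]='a': π[15]=1 (border 'a')
j=16 s[j]='b': k: 1→0; π[16]=0 (border '')
j=17 s[j]='b': π[17]=0 (border '')
j=18 s[j]='a': π[18]=1 (border 'a')
j=19 s[j]='a': π[19]=2 (border 'aa')
j=20 s[j]='b': k: 2→1→0; π[20]=0 (border '')
j=21 s[j]='a': π[21]=1 (border 'a')
j=22 s[j]='b': k: 1→0; π[22]=0 (border '')
j=23 s[j]='b': π[23]=0 (border '')
j=24 s[j]='b': π[24]=0 (border '')
j=25 s[j]='b': π[25]=0 (border '')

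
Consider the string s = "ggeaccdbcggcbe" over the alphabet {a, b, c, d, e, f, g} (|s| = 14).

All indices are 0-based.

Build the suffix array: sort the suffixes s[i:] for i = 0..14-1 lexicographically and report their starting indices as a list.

[3, 7, 12, 11, 4, 5, 8, 6, 13, 2, 10, 1, 9, 0]

sorted suffixes:
  #0 SA[0]=3  'accdbcggcbe'
  #1 SA[1]=7  'bcggcbe'
  #2 SA[2]=12  'be'
  #3 SA[3]=11  'cbe'
  #4 SA[4]=4  'ccdbcggcbe'
  #5 SA[5]=5  'cdbcggcbe'
  #6 SA[6]=8  'cggcbe'
  #7 SA[7]=6  'dbcggcbe'
  #8 SA[8]=13  'e'
  #9 SA[9]=2  'eaccdbcggcbe'
  #10 SA[10]=10  'gcbe'
  #11 SA[11]=1  'geaccdbcggcbe'
  #12 SA[12]=9  'ggcbe'
  #13 SA[13]=0  'ggeaccdbcggcbe'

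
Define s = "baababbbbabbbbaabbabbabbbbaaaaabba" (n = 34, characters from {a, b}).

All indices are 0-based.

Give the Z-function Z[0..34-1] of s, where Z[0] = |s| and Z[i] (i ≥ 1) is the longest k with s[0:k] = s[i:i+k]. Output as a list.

Z[0]=34
i=1: fresh scan; Z[1]=0
i=2: fresh scan; Z[2]=0
i=3: fresh scan; Z[3]=2 grow→box=[3,5)
i=4: min(r-i=1, Z[1]=0)=0; Z[4]=0
i=5: fresh scan; Z[5]=1 grow→box=[5,6)
i=6: fresh scan; Z[6]=1 grow→box=[6,7)
i=7: fresh scan; Z[7]=1 grow→box=[7,8)
i=8: fresh scan; Z[8]=2 grow→box=[8,10)
i=9: min(r-i=1, Z[1]=0)=0; Z[9]=0
i=10: fresh scan; Z[10]=1 grow→box=[10,11)
i=11: fresh scan; Z[11]=1 grow→box=[11,12)
i=12: fresh scan; Z[12]=1 grow→box=[12,13)
i=13: fresh scan; Z[13]=4 grow→box=[13,17)
i=14: min(r-i=3, Z[1]=0)=0; Z[14]=0
i=15: min(r-i=2, Z[2]=0)=0; Z[15]=0
i=16: min(r-i=1, Z[3]=2)=1; Z[16]=1
i=17: fresh scan; Z[17]=2 grow→box=[17,19)
i=18: min(r-i=1, Z[1]=0)=0; Z[18]=0
i=19: fresh scan; Z[19]=1 grow→box=[19,20)
i=20: fresh scan; Z[20]=2 grow→box=[20,22)
i=21: min(r-i=1, Z[1]=0)=0; Z[21]=0
i=22: fresh scan; Z[22]=1 grow→box=[22,23)
i=23: fresh scan; Z[23]=1 grow→box=[23,24)
i=24: fresh scan; Z[24]=1 grow→box=[24,25)
i=25: fresh scan; Z[25]=3 grow→box=[25,28)
i=26: min(r-i=2, Z[1]=0)=0; Z[26]=0
i=27: min(r-i=1, Z[2]=0)=0; Z[27]=0
i=28: fresh scan; Z[28]=0
i=29: fresh scan; Z[29]=0
i=30: fresh scan; Z[30]=0
i=31: fresh scan; Z[31]=1 grow→box=[31,32)
i=32: fresh scan; Z[32]=2 grow→box=[32,34)
i=33: min(r-i=1, Z[1]=0)=0; Z[33]=0

[34, 0, 0, 2, 0, 1, 1, 1, 2, 0, 1, 1, 1, 4, 0, 0, 1, 2, 0, 1, 2, 0, 1, 1, 1, 3, 0, 0, 0, 0, 0, 1, 2, 0]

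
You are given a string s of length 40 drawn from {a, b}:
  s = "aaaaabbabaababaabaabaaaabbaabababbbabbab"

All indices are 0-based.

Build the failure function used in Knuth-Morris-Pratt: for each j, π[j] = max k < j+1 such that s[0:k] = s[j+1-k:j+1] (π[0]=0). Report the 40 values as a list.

π[0] = 0
j=1 s[j]='a': π[1]=1 (border 'a')
j=2 s[j]='a': π[2]=2 (border 'aa')
j=3 s[j]='a': π[3]=3 (border 'aaa')
j=4 s[j]='a': π[4]=4 (border 'aaaa')
j=5 s[j]='b': k: 4→3→2→1→0; π[5]=0 (border '')
j=6 s[j]='b': π[6]=0 (border '')
j=7 s[j]='a': π[7]=1 (border 'a')
j=8 s[j]='b': k: 1→0; π[8]=0 (border '')
j=9 s[j]='a': π[9]=1 (border 'a')
j=10 s[j]='a': π[10]=2 (border 'aa')
j=11 s[j]='b': k: 2→1→0; π[11]=0 (border '')
j=12 s[j]='a': π[12]=1 (border 'a')
j=13 s[j]='b': k: 1→0; π[13]=0 (border '')
j=14 s[j]='a': π[14]=1 (border 'a')
j=15 s[j]='a': π[15]=2 (border 'aa')
j=16 s[j]='b': k: 2→1→0; π[16]=0 (border '')
j=17 s[j]='a': π[17]=1 (border 'a')
j=18 s[j]='a': π[18]=2 (border 'aa')
j=19 s[j]='b': k: 2→1→0; π[19]=0 (border '')
j=20 s[j]='a': π[20]=1 (border 'a')
j=21 s[j]='a': π[21]=2 (border 'aa')
j=22 s[j]='a': π[22]=3 (border 'aaa')
j=23 s[j]='a': π[23]=4 (border 'aaaa')
j=24 s[j]='b': k: 4→3→2→1→0; π[24]=0 (border '')
j=25 s[j]='b': π[25]=0 (border '')
j=26 s[j]='a': π[26]=1 (border 'a')
j=27 s[j]='a': π[27]=2 (border 'aa')
j=28 s[j]='b': k: 2→1→0; π[28]=0 (border '')
j=29 s[j]='a': π[29]=1 (border 'a')
j=30 s[j]='b': k: 1→0; π[30]=0 (border '')
j=31 s[j]='a': π[31]=1 (border 'a')
j=32 s[j]='b': k: 1→0; π[32]=0 (border '')
j=33 s[j]='b': π[33]=0 (border '')
j=34 s[j]='b': π[34]=0 (border '')
j=35 s[j]='a': π[35]=1 (border 'a')
j=36 s[j]='b': k: 1→0; π[36]=0 (border '')
j=37 s[j]='b': π[37]=0 (border '')
j=38 s[j]='a': π[38]=1 (border 'a')
j=39 s[j]='b': k: 1→0; π[39]=0 (border '')

[0, 1, 2, 3, 4, 0, 0, 1, 0, 1, 2, 0, 1, 0, 1, 2, 0, 1, 2, 0, 1, 2, 3, 4, 0, 0, 1, 2, 0, 1, 0, 1, 0, 0, 0, 1, 0, 0, 1, 0]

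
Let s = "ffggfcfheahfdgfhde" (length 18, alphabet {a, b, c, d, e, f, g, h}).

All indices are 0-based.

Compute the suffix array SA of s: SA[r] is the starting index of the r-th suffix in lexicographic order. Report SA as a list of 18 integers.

[9, 5, 16, 12, 17, 8, 4, 11, 0, 1, 14, 6, 3, 13, 2, 15, 7, 10]

rank | idx | suffix
   0 |   9 | ahfdgfhde
   1 |   5 | cfheahfdgfhde
   2 |  16 | de
   3 |  12 | dgfhde
   4 |  17 | e
   5 |   8 | eahfdgfhde
   6 |   4 | fcfheahfdgfhde
   7 |  11 | fdgfhde
   8 |   0 | ffggfcfheahfdgfhde
   9 |   1 | fggfcfheahfdgfhde
  10 |  14 | fhde
  11 |   6 | fheahfdgfhde
  12 |   3 | gfcfheahfdgfhde
  13 |  13 | gfhde
  14 |   2 | ggfcfheahfdgfhde
  15 |  15 | hde
  16 |   7 | heahfdgfhde
  17 |  10 | hfdgfhde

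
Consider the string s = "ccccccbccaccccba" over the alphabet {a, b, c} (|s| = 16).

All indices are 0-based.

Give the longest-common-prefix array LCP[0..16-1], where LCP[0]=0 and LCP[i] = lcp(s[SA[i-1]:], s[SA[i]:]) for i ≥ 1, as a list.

[0, 1, 0, 1, 0, 1, 2, 1, 2, 3, 2, 4, 3, 5, 4, 5]

sorted suffixes:
  #0 SA[0]=15  'a'
  #1 SA[1]=9  'accccba'
  #2 SA[2]=14  'ba'
  #3 SA[3]=6  'bccaccccba'
  #4 SA[4]=8  'caccccba'
  #5 SA[5]=13  'cba'
  #6 SA[6]=5  'cbccaccccba'
  #7 SA[7]=7  'ccaccccba'
  #8 SA[8]=12  'ccba'
  #9 SA[9]=4  'ccbccaccccba'
  #10 SA[10]=11  'cccba'
  #11 SA[11]=3  'cccbccaccccba'
  #12 SA[12]=10  'ccccba'
  #13 SA[13]=2  'ccccbccaccccba'
  #14 SA[14]=1  'cccccbccaccccba'
  #15 SA[15]=0  'ccccccbccaccccba'

SA = [15, 9, 14, 6, 8, 13, 5, 7, 12, 4, 11, 3, 10, 2, 1, 0]
i: (SA[i-1],SA[i]) lcp shared
  1: (15,9) 1 'a'
  2: (9,14) 0 ''
  3: (14,6) 1 'b'
  4: (6,8) 0 ''
  5: (8,13) 1 'c'
  6: (13,5) 2 'cb'
  7: (5,7) 1 'c'
  8: (7,12) 2 'cc'
  9: (12,4) 3 'ccb'
  10: (4,11) 2 'cc'
  11: (11,3) 4 'cccb'
  12: (3,10) 3 'ccc'
  13: (10,2) 5 'ccccb'
  14: (2,1) 4 'cccc'
  15: (1,0) 5 'ccccc'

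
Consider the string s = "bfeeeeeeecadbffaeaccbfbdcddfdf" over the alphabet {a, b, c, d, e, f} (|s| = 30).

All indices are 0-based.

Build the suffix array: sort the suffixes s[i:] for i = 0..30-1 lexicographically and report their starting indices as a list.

rank | idx | suffix
   0 |  17 | accbfbdcddfdf
   1 |  10 | adbffaeaccbfbdcddfdf
   2 |  15 | aeaccbfbdcddfdf
   3 |  22 | bdcddfdf
   4 |  20 | bfbdcddfdf
   5 |   0 | bfeeeeeeecadbffaeaccbfbdcddfdf
   6 |  12 | bffaeaccbfbdcddfdf
   7 |   9 | cadbffaeaccbfbdcddfdf
   8 |  19 | cbfbdcddfdf
   9 |  18 | ccbfbdcddfdf
  10 |  24 | cddfdf
  11 |  11 | dbffaeaccbfbdcddfdf
  12 |  23 | dcddfdf
  13 |  25 | ddfdf
  14 |  28 | df
  15 |  26 | dfdf
  16 |  16 | eaccbfbdcddfdf
  17 |   8 | ecadbffaeaccbfbdcddfdf
  18 |   7 | eecadbffaeaccbfbdcddfdf
  19 |   6 | eeecadbffaeaccbfbdcddfdf
  20 |   5 | eeeecadbffaeaccbfbdcddfdf
  21 |   4 | eeeeecadbffaeaccbfbdcddfdf
  22 |   3 | eeeeeecadbffaeaccbfbdcddfdf
  23 |   2 | eeeeeeecadbffaeaccbfbdcddfdf
  24 |  29 | f
  25 |  14 | faeaccbfbdcddfdf
  26 |  21 | fbdcddfdf
  27 |  27 | fdf
  28 |   1 | feeeeeeecadbffaeaccbfbdcddfdf
  29 |  13 | ffaeaccbfbdcddfdf

[17, 10, 15, 22, 20, 0, 12, 9, 19, 18, 24, 11, 23, 25, 28, 26, 16, 8, 7, 6, 5, 4, 3, 2, 29, 14, 21, 27, 1, 13]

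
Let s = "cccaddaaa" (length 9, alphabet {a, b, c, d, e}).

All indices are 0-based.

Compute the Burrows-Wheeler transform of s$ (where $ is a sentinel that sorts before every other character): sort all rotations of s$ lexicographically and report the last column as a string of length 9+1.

rank  rotation    last
    0  $cccaddaaa  a
    1  a$cccaddaa  a
    2  aa$cccadda  a
    3  aaa$cccadd  d
    4  addaaa$ccc  c
    5  caddaaa$cc  c
    6  ccaddaaa$c  c
    7  cccaddaaa$  $
    8  daaa$cccad  d
    9  ddaaa$ccca  a

aaadccc$da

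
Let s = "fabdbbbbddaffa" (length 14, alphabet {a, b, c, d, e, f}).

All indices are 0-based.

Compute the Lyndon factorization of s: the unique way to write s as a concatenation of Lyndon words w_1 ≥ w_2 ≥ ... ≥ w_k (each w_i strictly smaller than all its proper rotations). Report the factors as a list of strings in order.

emit factor 1: 'f' (i=0, period=1)
emit factor 2: 'abdbbbbddaff' (i=1, period=12)
emit factor 3: 'a' (i=13, period=1)

["f", "abdbbbbddaff", "a"]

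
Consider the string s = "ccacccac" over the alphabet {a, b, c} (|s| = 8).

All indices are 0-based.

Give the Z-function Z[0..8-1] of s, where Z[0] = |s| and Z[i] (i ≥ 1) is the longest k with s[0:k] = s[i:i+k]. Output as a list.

Z[0]=8
i=1: fresh scan; Z[1]=1 scan→box=[1,2)
i=2: fresh scan; Z[2]=0
i=3: fresh scan; Z[3]=2 scan→box=[3,5)
i=4: min(r-i=1, Z[1]=1)=1; Z[4]=4 scan→box=[4,8)
i=5: min(r-i=3, Z[1]=1)=1; Z[5]=1
i=6: min(r-i=2, Z[2]=0)=0; Z[6]=0
i=7: min(r-i=1, Z[3]=2)=1; Z[7]=1

[8, 1, 0, 2, 4, 1, 0, 1]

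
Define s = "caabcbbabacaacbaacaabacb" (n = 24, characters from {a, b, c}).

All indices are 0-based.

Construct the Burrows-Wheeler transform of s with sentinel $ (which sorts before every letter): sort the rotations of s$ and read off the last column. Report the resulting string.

rank  rotation                   last
    0  $caabcbbabacaacbaacaabacb  b
    1  aabacb$caabcbbabacaacbaac  c
    2  aabcbbabacaacbaacaabacb$c  c
    3  aacaabacb$caabcbbabacaacb  b
    4  aacbaacaabacb$caabcbbabac  c
    5  abacaacbaacaabacb$caabcbb  b
    6  abacb$caabcbbabacaacbaaca  a
    7  abcbbabacaacbaacaabacb$ca  a
    8  acaabacb$caabcbbabacaacba  a
    9  acaacbaacaabacb$caabcbbab  b
   10  acb$caabcbbabacaacbaacaab  b
   11  acbaacaabacb$caabcbbabaca  a
   12  b$caabcbbabacaacbaacaabac  c
   13  baacaabacb$caabcbbabacaac  c
   14  babacaacbaacaabacb$caabcb  b
   15  bacaacbaacaabacb$caabcbba  a
   16  bacb$caabcbbabacaacbaacaa  a
   17  bbabacaacbaacaabacb$caabc  c
   18  bcbbabacaacbaacaabacb$caa  a
   19  caabacb$caabcbbabacaacbaa  a
   20  caabcbbabacaacbaacaabacb$  $
   21  caacbaacaabacb$caabcbbaba  a
   22  cb$caabcbbabacaacbaacaaba  a
   23  cbaacaabacb$caabcbbabacaa  a
   24  cbbabacaacbaacaabacb$caab  b

bccbcbaaabbaccbaacaa$aaab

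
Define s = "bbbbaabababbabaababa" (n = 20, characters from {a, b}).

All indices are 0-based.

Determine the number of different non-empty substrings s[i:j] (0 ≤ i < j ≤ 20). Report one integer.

sorted suffixes:
  #0 SA[0]=19  'a'
  #1 SA[1]=14  'aababa'
  #2 SA[2]=4  'aabababbabaababa'
  #3 SA[3]=17  'aba'
  #4 SA[4]=12  'abaababa'
  #5 SA[5]=15  'ababa'
  #6 SA[6]=5  'abababbabaababa'
  #7 SA[7]=7  'ababbabaababa'
  #8 SA[8]=9  'abbabaababa'
  #9 SA[9]=18  'ba'
  #10 SA[10]=13  'baababa'
  #11 SA[11]=3  'baabababbabaababa'
  #12 SA[12]=16  'baba'
  #13 SA[13]=11  'babaababa'
  #14 SA[14]=6  'bababbabaababa'
  #15 SA[15]=8  'babbabaababa'
  #16 SA[16]=2  'bbaabababbabaababa'
  #17 SA[17]=10  'bbabaababa'
  #18 SA[18]=1  'bbbaabababbabaababa'
  #19 SA[19]=0  'bbbbaabababbabaababa'

SA = [19, 14, 4, 17, 12, 15, 5, 7, 9, 18, 13, 3, 16, 11, 6, 8, 2, 10, 1, 0]
[i] adj suffixes → lcp
  [1] 19/14 → 1 ('a')
  [2] 14/4 → 6 ('aababa')
  [3] 4/17 → 1 ('a')
  [4] 17/12 → 3 ('aba')
  [5] 12/15 → 3 ('aba')
  [6] 15/5 → 5 ('ababa')
  [7] 5/7 → 4 ('abab')
  [8] 7/9 → 2 ('ab')
  [9] 9/18 → 0 ('')
  [10] 18/13 → 2 ('ba')
  [11] 13/3 → 7 ('baababa')
  [12] 3/16 → 2 ('ba')
  [13] 16/11 → 4 ('baba')
  [14] 11/6 → 4 ('baba')
  [15] 6/8 → 3 ('bab')
  [16] 8/2 → 1 ('b')
  [17] 2/10 → 3 ('bba')
  [18] 10/1 → 2 ('bb')
  [19] 1/0 → 3 ('bbb')

n(n+1)/2 = 20·21/2 = 210
Σ LCP = 0 + 1 + 6 + 1 + 3 + 3 + 5 + 4 + 2 + 0 + 2 + 7 + 2 + 4 + 4 + 3 + 1 + 3 + 2 + 3 = 56
distinct = 210 − 56 = 154

154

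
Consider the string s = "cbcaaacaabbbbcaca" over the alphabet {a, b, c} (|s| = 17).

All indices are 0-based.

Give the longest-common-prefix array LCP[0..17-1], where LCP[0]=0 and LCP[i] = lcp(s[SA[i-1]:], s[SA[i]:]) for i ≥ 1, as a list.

rank | idx | suffix
   0 |  16 | a
   1 |   3 | aaacaabbbbcaca
   2 |   7 | aabbbbcaca
   3 |   4 | aacaabbbbcaca
   4 |   8 | abbbbcaca
   5 |  14 | aca
   6 |   5 | acaabbbbcaca
   7 |   9 | bbbbcaca
   8 |  10 | bbbcaca
   9 |  11 | bbcaca
  10 |   1 | bcaaacaabbbbcaca
  11 |  12 | bcaca
  12 |  15 | ca
  13 |   2 | caaacaabbbbcaca
  14 |   6 | caabbbbcaca
  15 |  13 | caca
  16 |   0 | cbcaaacaabbbbcaca

SA = [16, 3, 7, 4, 8, 14, 5, 9, 10, 11, 1, 12, 15, 2, 6, 13, 0]
i: (SA[i-1],SA[i]) lcp shared
  1: (16,3) 1 'a'
  2: (3,7) 2 'aa'
  3: (7,4) 2 'aa'
  4: (4,8) 1 'a'
  5: (8,14) 1 'a'
  6: (14,5) 3 'aca'
  7: (5,9) 0 ''
  8: (9,10) 3 'bbb'
  9: (10,11) 2 'bb'
  10: (11,1) 1 'b'
  11: (1,12) 3 'bca'
  12: (12,15) 0 ''
  13: (15,2) 2 'ca'
  14: (2,6) 3 'caa'
  15: (6,13) 2 'ca'
  16: (13,0) 1 'c'

[0, 1, 2, 2, 1, 1, 3, 0, 3, 2, 1, 3, 0, 2, 3, 2, 1]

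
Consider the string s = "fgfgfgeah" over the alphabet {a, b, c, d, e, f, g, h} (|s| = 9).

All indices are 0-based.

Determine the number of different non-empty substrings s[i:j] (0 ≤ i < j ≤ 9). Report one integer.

sorted suffixes:
  #0 SA[0]=7  'ah'
  #1 SA[1]=6  'eah'
  #2 SA[2]=4  'fgeah'
  #3 SA[3]=2  'fgfgeah'
  #4 SA[4]=0  'fgfgfgeah'
  #5 SA[5]=5  'geah'
  #6 SA[6]=3  'gfgeah'
  #7 SA[7]=1  'gfgfgeah'
  #8 SA[8]=8  'h'

SA = [7, 6, 4, 2, 0, 5, 3, 1, 8]
rank  pair      lcp
   1  s[7:],s[6:]  0  ''
   2  s[6:],s[4:]  0  ''
   3  s[4:],s[2:]  2  'fg'
   4  s[2:],s[0:]  4  'fgfg'
   5  s[0:],s[5:]  0  ''
   6  s[5:],s[3:]  1  'g'
   7  s[3:],s[1:]  3  'gfg'
   8  s[1:],s[8:]  0  ''

n(n+1)/2 = 9·10/2 = 45
Σ LCP = 0 + 0 + 0 + 2 + 4 + 0 + 1 + 3 + 0 = 10
distinct = 45 − 10 = 35

35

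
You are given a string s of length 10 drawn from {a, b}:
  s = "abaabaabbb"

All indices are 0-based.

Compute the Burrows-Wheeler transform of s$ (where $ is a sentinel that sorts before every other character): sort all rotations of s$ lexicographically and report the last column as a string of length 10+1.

rank  rotation     last
    0  $abaabaabbb  b
    1  aabaabbb$ab  b
    2  aabbb$abaab  b
    3  abaabaabbb$  $
    4  abaabbb$aba  a
    5  abbb$abaaba  a
    6  b$abaabaabb  b
    7  baabaabbb$a  a
    8  baabbb$abaa  a
    9  bb$abaabaab  b
   10  bbb$abaabaa  a

bbb$aabaaba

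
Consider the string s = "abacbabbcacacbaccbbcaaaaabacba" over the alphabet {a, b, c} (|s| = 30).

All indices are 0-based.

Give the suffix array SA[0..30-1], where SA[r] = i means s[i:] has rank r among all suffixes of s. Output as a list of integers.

[29, 20, 21, 22, 23, 24, 0, 5, 9, 26, 2, 11, 14, 28, 4, 25, 1, 13, 17, 6, 18, 7, 19, 8, 10, 27, 3, 12, 16, 15]

sorted suffixes:
  #0 SA[0]=29  'a'
  #1 SA[1]=20  'aaaaabacba'
  #2 SA[2]=21  'aaaabacba'
  #3 SA[3]=22  'aaabacba'
  #4 SA[4]=23  'aabacba'
  #5 SA[5]=24  'abacba'
  #6 SA[6]=0  'abacbabbcacacbaccbbcaaaaabacba'
  #7 SA[7]=5  'abbcacacbaccbbcaaaaabacba'
  #8 SA[8]=9  'acacbaccbbcaaaaabacba'
  #9 SA[9]=26  'acba'
  #10 SA[10]=2  'acbabbcacacbaccbbcaaaaabacba'
  #11 SA[11]=11  'acbaccbbcaaaaabacba'
  #12 SA[12]=14  'accbbcaaaaabacba'
  #13 SA[13]=28  'ba'
  #14 SA[14]=4  'babbcacacbaccbbcaaaaabacba'
  #15 SA[15]=25  'bacba'
  #16 SA[16]=1  'bacbabbcacacbaccbbcaaaaabacba'
  #17 SA[17]=13  'baccbbcaaaaabacba'
  #18 SA[18]=17  'bbcaaaaabacba'
  #19 SA[19]=6  'bbcacacbaccbbcaaaaabacba'
  #20 SA[20]=18  'bcaaaaabacba'
  #21 SA[21]=7  'bcacacbaccbbcaaaaabacba'
  #22 SA[22]=19  'caaaaabacba'
  #23 SA[23]=8  'cacacbaccbbcaaaaabacba'
  #24 SA[24]=10  'cacbaccbbcaaaaabacba'
  #25 SA[25]=27  'cba'
  #26 SA[26]=3  'cbabbcacacbaccbbcaaaaabacba'
  #27 SA[27]=12  'cbaccbbcaaaaabacba'
  #28 SA[28]=16  'cbbcaaaaabacba'
  #29 SA[29]=15  'ccbbcaaaaabacba'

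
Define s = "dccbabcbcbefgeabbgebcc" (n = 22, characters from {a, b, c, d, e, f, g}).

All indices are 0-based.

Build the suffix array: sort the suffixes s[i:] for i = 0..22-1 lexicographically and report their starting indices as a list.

[14, 4, 3, 15, 5, 7, 19, 9, 16, 21, 2, 6, 8, 20, 1, 0, 13, 18, 10, 11, 12, 17]

sorted suffixes:
  #0 SA[0]=14  'abbgebcc'
  #1 SA[1]=4  'abcbcbefgeabbgebcc'
  #2 SA[2]=3  'babcbcbefgeabbgebcc'
  #3 SA[3]=15  'bbgebcc'
  #4 SA[4]=5  'bcbcbefgeabbgebcc'
  #5 SA[5]=7  'bcbefgeabbgebcc'
  #6 SA[6]=19  'bcc'
  #7 SA[7]=9  'befgeabbgebcc'
  #8 SA[8]=16  'bgebcc'
  #9 SA[9]=21  'c'
  #10 SA[10]=2  'cbabcbcbefgeabbgebcc'
  #11 SA[11]=6  'cbcbefgeabbgebcc'
  #12 SA[12]=8  'cbefgeabbgebcc'
  #13 SA[13]=20  'cc'
  #14 SA[14]=1  'ccbabcbcbefgeabbgebcc'
  #15 SA[15]=0  'dccbabcbcbefgeabbgebcc'
  #16 SA[16]=13  'eabbgebcc'
  #17 SA[17]=18  'ebcc'
  #18 SA[18]=10  'efgeabbgebcc'
  #19 SA[19]=11  'fgeabbgebcc'
  #20 SA[20]=12  'geabbgebcc'
  #21 SA[21]=17  'gebcc'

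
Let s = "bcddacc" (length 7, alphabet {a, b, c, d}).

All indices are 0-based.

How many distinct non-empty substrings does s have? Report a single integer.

rank | idx | suffix
   0 |   4 | acc
   1 |   0 | bcddacc
   2 |   6 | c
   3 |   5 | cc
   4 |   1 | cddacc
   5 |   3 | dacc
   6 |   2 | ddacc

SA = [4, 0, 6, 5, 1, 3, 2]
[i] adj suffixes → lcp
  [1] 4/0 → 0 ('')
  [2] 0/6 → 0 ('')
  [3] 6/5 → 1 ('c')
  [4] 5/1 → 1 ('c')
  [5] 1/3 → 0 ('')
  [6] 3/2 → 1 ('d')

n(n+1)/2 = 7·8/2 = 28
Σ LCP = 0 + 0 + 0 + 1 + 1 + 0 + 1 = 3
distinct = 28 − 3 = 25

25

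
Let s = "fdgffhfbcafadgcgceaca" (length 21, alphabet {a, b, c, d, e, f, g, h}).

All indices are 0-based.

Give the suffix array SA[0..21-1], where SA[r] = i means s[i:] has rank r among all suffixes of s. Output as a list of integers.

sorted suffixes:
  #0 SA[0]=20  'a'
  #1 SA[1]=18  'aca'
  #2 SA[2]=11  'adgcgceaca'
  #3 SA[3]=9  'afadgcgceaca'
  #4 SA[4]=7  'bcafadgcgceaca'
  #5 SA[5]=19  'ca'
  #6 SA[6]=8  'cafadgcgceaca'
  #7 SA[7]=16  'ceaca'
  #8 SA[8]=14  'cgceaca'
  #9 SA[9]=12  'dgcgceaca'
  #10 SA[10]=1  'dgffhfbcafadgcgceaca'
  #11 SA[11]=17  'eaca'
  #12 SA[12]=10  'fadgcgceaca'
  #13 SA[13]=6  'fbcafadgcgceaca'
  #14 SA[14]=0  'fdgffhfbcafadgcgceaca'
  #15 SA[15]=3  'ffhfbcafadgcgceaca'
  #16 SA[16]=4  'fhfbcafadgcgceaca'
  #17 SA[17]=15  'gceaca'
  #18 SA[18]=13  'gcgceaca'
  #19 SA[19]=2  'gffhfbcafadgcgceaca'
  #20 SA[20]=5  'hfbcafadgcgceaca'

[20, 18, 11, 9, 7, 19, 8, 16, 14, 12, 1, 17, 10, 6, 0, 3, 4, 15, 13, 2, 5]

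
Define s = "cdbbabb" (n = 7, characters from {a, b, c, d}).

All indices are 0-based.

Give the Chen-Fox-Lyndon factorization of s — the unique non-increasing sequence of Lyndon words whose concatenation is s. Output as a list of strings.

emit factor 1: 'cd' (i=0, period=2)
emit factor 2: 'b' (i=2, period=1)
emit factor 3: 'b' (i=3, period=1)
emit factor 4: 'abb' (i=4, period=3)

["cd", "b", "b", "abb"]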